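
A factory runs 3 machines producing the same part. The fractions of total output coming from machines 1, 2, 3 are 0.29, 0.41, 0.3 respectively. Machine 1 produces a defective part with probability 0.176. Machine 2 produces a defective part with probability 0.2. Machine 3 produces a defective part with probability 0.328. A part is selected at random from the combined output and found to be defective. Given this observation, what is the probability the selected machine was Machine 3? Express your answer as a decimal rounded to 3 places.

Posterior probability ≈ 0.425

P(defective|M1) = 0.176; P(defective|M2) = 0.2; P(defective|M3) = 0.328.
Prior × likelihood for each source: 0.29·0.176=0.05104, 0.41·0.2=0.08200, 0.3·0.328=0.09840. Summing gives P(defective) = 0.23144.
P(Machine 3 | defective) = 0.09840 / 0.23144 = 0.425.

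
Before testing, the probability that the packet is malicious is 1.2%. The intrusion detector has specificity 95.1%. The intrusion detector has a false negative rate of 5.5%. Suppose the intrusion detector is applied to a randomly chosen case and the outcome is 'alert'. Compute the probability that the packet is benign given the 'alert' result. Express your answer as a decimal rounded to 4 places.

Let H be the event that the packet is malicious. P(H) = 0.012, so P(¬H) = 0.988. With E the 'alert' result, P(E|H) = 0.945 and P(E|¬H) = 0.049.
P(E) = 0.945·0.012 + 0.049·0.988 = 0.011340 + 0.048412 = 0.059752.
By Bayes' theorem, P(H|E) = 0.011340 / 0.059752 = 0.1898. Hence P(¬H|E) = 1 − 0.1898 = 0.8102.

P(¬H | E) ≈ 0.8102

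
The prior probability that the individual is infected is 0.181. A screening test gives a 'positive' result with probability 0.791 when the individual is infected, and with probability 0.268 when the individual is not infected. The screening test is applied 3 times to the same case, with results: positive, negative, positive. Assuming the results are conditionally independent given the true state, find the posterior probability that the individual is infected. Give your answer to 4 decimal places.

Posterior P(H) ≈ 0.3547

With H the event that the individual is infected, the joint likelihood of the observed sequence is P(data|H) = 0.791·0.209·0.791 = 0.13077 and P(data|¬H) = 0.268·0.732·0.268 = 0.052575.
Bayes: P(H|data) = 0.181·0.13077 / (0.181·0.13077 + 0.819·0.052575) = 0.023669/0.066728 = 0.3547.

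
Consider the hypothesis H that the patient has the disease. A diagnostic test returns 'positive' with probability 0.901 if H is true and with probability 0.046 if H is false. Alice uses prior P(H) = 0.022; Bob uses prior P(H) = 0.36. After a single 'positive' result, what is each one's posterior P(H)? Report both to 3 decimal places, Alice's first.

P('+'|H) = 0.901, P('+'|¬H) = 0.046.
Alice: numerator 0.901·0.022 = 0.019822; evidence = 0.019822+0.046·0.978 = 0.064810; posterior = 0.306.
Bob: numerator 0.901·0.36 = 0.32436; evidence = 0.32436+0.046·0.64 = 0.35380; posterior = 0.917.

Alice: 0.306; Bob: 0.917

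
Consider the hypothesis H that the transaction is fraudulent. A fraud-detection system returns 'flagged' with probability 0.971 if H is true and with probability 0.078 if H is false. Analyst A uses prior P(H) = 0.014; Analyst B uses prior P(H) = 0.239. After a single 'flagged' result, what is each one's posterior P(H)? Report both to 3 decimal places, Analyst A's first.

P('+'|H) = 0.971, P('+'|¬H) = 0.078.
Analyst A: numerator 0.971·0.014 = 0.013594; evidence = 0.013594+0.078·0.986 = 0.090502; posterior = 0.150.
Analyst B: numerator 0.971·0.239 = 0.23207; evidence = 0.23207+0.078·0.761 = 0.29143; posterior = 0.796.

Analyst A: 0.150; Analyst B: 0.796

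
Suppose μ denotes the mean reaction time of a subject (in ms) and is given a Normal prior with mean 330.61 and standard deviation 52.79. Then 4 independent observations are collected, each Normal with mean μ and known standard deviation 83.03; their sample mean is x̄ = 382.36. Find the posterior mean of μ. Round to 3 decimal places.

Posterior mean ≈ 362.585

Prior precision 1/τ₀² = 1/52.79² = 0.00035884; data precision n/σ² = 4/83.03² = 0.00058022.
Posterior precision = 0.00035884 + 0.00058022 = 0.00093905.
Posterior mean = (0.00035884·330.61 + 0.00058022·382.36) / 0.00093905 = 362.585.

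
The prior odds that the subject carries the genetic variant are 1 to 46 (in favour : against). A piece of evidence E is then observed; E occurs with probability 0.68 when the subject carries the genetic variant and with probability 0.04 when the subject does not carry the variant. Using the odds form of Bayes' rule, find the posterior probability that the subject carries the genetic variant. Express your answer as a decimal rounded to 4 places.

Prior odds = 1/46 = 0.021739.
Likelihood ratio for E = 0.68/0.04 = 17.000.
Posterior odds = prior odds × LR = 0.36957.
Posterior probability = odds/(1+odds) = 0.36957/1.3696 = 0.2698.

Posterior probability ≈ 0.2698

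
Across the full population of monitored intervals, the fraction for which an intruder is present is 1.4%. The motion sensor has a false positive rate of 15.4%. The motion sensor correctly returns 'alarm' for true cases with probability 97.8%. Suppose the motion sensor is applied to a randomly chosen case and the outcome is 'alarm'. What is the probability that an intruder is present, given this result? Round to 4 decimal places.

Let H be the event that an intruder is present. P(H) = 0.014, so P(¬H) = 0.986. With E the 'alarm' result, P(E|H) = 0.978 and P(E|¬H) = 0.154.
P(E) = 0.978·0.014 + 0.154·0.986 = 0.013692 + 0.15184 = 0.16554.
By Bayes' theorem, P(H|E) = 0.013692 / 0.16554 = 0.0827.

P(H | E) ≈ 0.0827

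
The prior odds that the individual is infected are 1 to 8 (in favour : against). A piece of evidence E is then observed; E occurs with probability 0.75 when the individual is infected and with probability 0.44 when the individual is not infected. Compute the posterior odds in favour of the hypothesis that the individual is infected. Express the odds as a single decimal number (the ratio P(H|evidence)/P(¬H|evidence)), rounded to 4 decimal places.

Posterior odds ≈ 0.2131

Prior odds = 1/8 = 0.12500. In log-odds, ln(0.12500) = -2.0794.
Add log likelihood ratio: ln(1.7045) = 0.53330.
Posterior log-odds = -1.5461, so posterior odds = exp(-1.5461) = 0.21307.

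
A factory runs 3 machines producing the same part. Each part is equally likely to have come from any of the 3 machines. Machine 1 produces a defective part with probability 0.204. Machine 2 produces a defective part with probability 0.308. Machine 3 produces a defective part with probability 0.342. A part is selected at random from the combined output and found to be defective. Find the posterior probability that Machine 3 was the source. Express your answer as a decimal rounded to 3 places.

Posterior probability ≈ 0.400

P(defective|M1) = 0.204; P(defective|M2) = 0.308; P(defective|M3) = 0.342.
Prior × likelihood for each source: 0.333333·0.204=0.06800, 0.333333·0.308=0.1027, 0.333333·0.342=0.1140. Summing gives P(defective) = 0.28467.
P(Machine 3 | defective) = 0.1140 / 0.28467 = 0.400.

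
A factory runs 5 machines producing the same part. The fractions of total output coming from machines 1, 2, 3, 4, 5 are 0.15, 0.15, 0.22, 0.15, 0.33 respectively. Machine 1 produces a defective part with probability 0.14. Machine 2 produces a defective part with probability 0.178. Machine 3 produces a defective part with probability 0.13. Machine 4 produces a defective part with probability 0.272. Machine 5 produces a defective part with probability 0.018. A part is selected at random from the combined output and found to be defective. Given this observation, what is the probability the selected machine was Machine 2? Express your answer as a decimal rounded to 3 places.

Posterior probability ≈ 0.217

P(defective|M1) = 0.14; P(defective|M2) = 0.178; P(defective|M3) = 0.13; P(defective|M4) = 0.272; P(defective|M5) = 0.018.
Prior × likelihood for each source: 0.15·0.14=0.02100, 0.15·0.178=0.02670, 0.22·0.13=0.02860, 0.15·0.272=0.04080, 0.33·0.018=0.005940. Summing gives P(defective) = 0.12304.
P(Machine 2 | defective) = 0.02670 / 0.12304 = 0.217.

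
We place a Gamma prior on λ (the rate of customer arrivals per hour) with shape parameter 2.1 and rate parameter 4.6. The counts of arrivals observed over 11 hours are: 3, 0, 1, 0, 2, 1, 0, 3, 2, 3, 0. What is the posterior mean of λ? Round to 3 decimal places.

Total count ∑xᵢ = 15 over n = 11 hours.
Gamma is conjugate to the Poisson likelihood: posterior is Gamma(shape = 2.1+15 = 17.1, rate = 4.6+11 = 15.6).
E[λ | data] = 17.1/15.6 = 1.096.

Posterior mean ≈ 1.096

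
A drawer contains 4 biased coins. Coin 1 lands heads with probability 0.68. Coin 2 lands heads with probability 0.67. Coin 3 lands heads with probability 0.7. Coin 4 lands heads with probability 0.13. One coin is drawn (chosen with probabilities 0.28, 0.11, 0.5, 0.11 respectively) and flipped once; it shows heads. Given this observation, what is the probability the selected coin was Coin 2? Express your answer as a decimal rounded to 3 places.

Posterior probability ≈ 0.117

P(heads|C1) = 0.68; P(heads|C2) = 0.67; P(heads|C3) = 0.7; P(heads|C4) = 0.13.
Prior × likelihood for each source: 0.28·0.68=0.1904, 0.11·0.67=0.07370, 0.5·0.7=0.3500, 0.11·0.13=0.01430. Summing gives P(heads) = 0.62840.
P(Coin 2 | heads) = 0.07370 / 0.62840 = 0.117.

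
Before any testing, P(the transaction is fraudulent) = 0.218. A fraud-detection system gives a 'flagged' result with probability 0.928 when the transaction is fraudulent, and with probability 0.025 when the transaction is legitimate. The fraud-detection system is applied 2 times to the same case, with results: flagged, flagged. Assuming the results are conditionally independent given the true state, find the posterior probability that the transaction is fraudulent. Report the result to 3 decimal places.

With H the event that the transaction is fraudulent, the joint likelihood of the observed sequence is P(data|H) = 0.928·0.928 = 0.86118 and P(data|¬H) = 0.025·0.025 = 0.00062500.
Bayes: P(H|data) = 0.218·0.86118 / (0.218·0.86118 + 0.782·0.00062500) = 0.18774/0.18823 = 0.9974.

Posterior P(H) ≈ 0.997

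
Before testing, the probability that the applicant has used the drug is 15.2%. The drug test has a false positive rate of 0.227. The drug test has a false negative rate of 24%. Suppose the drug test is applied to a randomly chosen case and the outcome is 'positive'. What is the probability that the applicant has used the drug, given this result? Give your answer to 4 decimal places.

P(H | E) ≈ 0.3750

Let H be the event that the applicant has used the drug. P(H) = 0.152, so P(¬H) = 0.848. With E the 'positive' result, P(E|H) = 0.76 and P(E|¬H) = 0.227.
P(E) = 0.76·0.152 + 0.227·0.848 = 0.11552 + 0.19250 = 0.30802.
By Bayes' theorem, P(H|E) = 0.11552 / 0.30802 = 0.3750.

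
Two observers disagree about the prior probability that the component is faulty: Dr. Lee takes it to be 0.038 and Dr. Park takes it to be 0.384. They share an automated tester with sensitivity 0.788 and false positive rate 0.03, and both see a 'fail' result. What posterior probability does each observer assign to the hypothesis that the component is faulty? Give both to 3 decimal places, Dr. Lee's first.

Dr. Lee: 0.509; Dr. Park: 0.942

The likelihood ratio for a 'fail' result is 0.788/0.03 = 26.267.
Dr. Lee: prior odds 0.038/0.962 = 0.039501; posterior odds 1.0376; posterior probability 0.509.
Dr. Park: prior odds 0.384/0.616 = 0.62338; posterior odds 16.374; posterior probability 0.942.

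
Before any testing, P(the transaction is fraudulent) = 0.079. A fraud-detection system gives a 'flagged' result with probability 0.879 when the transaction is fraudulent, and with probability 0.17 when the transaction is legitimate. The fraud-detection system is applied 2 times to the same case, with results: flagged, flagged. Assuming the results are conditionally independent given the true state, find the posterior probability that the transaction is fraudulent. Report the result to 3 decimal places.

With H the event that the transaction is fraudulent, the joint likelihood of the observed sequence is P(data|H) = 0.879·0.879 = 0.77264 and P(data|¬H) = 0.17·0.17 = 0.028900.
Bayes: P(H|data) = 0.079·0.77264 / (0.079·0.77264 + 0.921·0.028900) = 0.061039/0.087656 = 0.6963.

Posterior P(H) ≈ 0.696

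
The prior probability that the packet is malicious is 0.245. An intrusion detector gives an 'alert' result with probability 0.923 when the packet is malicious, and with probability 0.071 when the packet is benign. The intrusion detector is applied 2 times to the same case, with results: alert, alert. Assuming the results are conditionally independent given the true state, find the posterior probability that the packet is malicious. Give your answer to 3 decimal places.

With H the event that the packet is malicious, the joint likelihood of the observed sequence is P(data|H) = 0.923·0.923 = 0.85193 and P(data|¬H) = 0.071·0.071 = 0.0050410.
Bayes: P(H|data) = 0.245·0.85193 / (0.245·0.85193 + 0.755·0.0050410) = 0.20872/0.21253 = 0.9821.

Posterior P(H) ≈ 0.982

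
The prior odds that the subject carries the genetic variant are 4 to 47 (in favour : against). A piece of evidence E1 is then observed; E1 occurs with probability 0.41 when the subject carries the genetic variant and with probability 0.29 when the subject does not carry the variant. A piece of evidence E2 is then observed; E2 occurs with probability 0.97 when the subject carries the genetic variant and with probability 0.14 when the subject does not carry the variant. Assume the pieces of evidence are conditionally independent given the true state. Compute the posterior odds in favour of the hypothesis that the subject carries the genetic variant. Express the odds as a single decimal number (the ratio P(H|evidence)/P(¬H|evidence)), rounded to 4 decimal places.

Posterior odds ≈ 0.8337

Prior odds = 4/47 = 0.085106.
Likelihood ratio for E1 = 0.41/0.29 = 1.4138.
Likelihood ratio for E2 = 0.97/0.14 = 6.9286.
Posterior odds = prior odds × LR₁ × LR₂ = 0.83367.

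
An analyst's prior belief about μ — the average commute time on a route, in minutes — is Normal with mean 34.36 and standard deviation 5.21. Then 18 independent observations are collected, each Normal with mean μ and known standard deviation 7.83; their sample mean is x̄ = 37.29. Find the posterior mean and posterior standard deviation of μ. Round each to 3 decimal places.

With known σ, the Normal prior is conjugate. Weight on the data is w = (n/σ²)/(n/σ² + 1/τ₀²) = 0.293595/(0.293595+0.0368404) = 0.88851.
Posterior mean = w·x̄ + (1−w)·μ₀ = 0.88851·37.29 + 0.11149·34.36 = 36.963. Posterior variance = 1/(0.293595+0.0368404) = 3.02631, so SD = 1.740.

Posterior mean ≈ 36.963; posterior SD ≈ 1.740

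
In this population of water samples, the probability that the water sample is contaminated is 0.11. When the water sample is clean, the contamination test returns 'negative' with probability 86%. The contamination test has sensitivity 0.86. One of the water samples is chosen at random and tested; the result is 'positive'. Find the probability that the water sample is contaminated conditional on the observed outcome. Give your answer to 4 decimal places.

Write H for 'the water sample is contaminated'. Prior odds H:¬H = 0.11/0.89 = 0.12360. For the 'positive' outcome, the likelihood ratio is 0.86/0.14 = 6.1429.
Posterior odds = 0.12360 × 6.1429 = 0.75923, so P(H|E) = 0.75923/(1+0.75923) = 0.4316.

P(H | E) ≈ 0.4316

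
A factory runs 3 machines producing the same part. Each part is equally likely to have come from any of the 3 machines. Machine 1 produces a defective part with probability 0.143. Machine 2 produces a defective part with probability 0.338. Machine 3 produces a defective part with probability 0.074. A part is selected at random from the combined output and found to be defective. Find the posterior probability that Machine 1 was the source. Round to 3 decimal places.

Tabulate prior·likelihood by source: [1] prior 0.333333, lik 0.143, product 0.04767; [2] prior 0.333333, lik 0.338, product 0.1127; [3] prior 0.333333, lik 0.074, product 0.02467.
Normalizing constant = 0.18500; the posterior for Machine 1 is its product over the sum, 0.04767/0.18500 = 0.258.

Posterior probability ≈ 0.258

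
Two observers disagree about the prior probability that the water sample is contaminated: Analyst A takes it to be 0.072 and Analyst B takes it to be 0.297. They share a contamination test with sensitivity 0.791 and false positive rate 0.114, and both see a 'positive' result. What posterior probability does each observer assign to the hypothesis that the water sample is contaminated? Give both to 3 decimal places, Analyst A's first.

The likelihood ratio for a 'positive' result is 0.791/0.114 = 6.9386.
Analyst A: prior odds 0.072/0.928 = 0.077586; posterior odds 0.53834; posterior probability 0.350.
Analyst B: prior odds 0.297/0.703 = 0.42248; posterior odds 2.9314; posterior probability 0.746.

Analyst A: 0.350; Analyst B: 0.746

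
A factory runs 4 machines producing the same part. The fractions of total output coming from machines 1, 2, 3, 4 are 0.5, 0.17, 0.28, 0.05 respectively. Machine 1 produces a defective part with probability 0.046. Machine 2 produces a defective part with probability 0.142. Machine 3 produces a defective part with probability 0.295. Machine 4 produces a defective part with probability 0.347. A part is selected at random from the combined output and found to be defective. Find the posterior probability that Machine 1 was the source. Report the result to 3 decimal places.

P(defective|M1) = 0.046; P(defective|M2) = 0.142; P(defective|M3) = 0.295; P(defective|M4) = 0.347.
Prior × likelihood for each source: 0.5·0.046=0.02300, 0.17·0.142=0.02414, 0.28·0.295=0.08260, 0.05·0.347=0.01735. Summing gives P(defective) = 0.14709.
P(Machine 1 | defective) = 0.02300 / 0.14709 = 0.156.

Posterior probability ≈ 0.156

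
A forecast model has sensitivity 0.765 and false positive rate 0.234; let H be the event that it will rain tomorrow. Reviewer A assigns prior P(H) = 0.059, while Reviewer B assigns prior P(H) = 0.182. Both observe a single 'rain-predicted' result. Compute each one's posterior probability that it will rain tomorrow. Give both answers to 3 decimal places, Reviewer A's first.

P('+'|H) = 0.765, P('+'|¬H) = 0.234.
Reviewer A: numerator 0.765·0.059 = 0.045135; evidence = 0.045135+0.234·0.941 = 0.26533; posterior = 0.170.
Reviewer B: numerator 0.765·0.182 = 0.13923; evidence = 0.13923+0.234·0.818 = 0.33064; posterior = 0.421.

Reviewer A: 0.170; Reviewer B: 0.421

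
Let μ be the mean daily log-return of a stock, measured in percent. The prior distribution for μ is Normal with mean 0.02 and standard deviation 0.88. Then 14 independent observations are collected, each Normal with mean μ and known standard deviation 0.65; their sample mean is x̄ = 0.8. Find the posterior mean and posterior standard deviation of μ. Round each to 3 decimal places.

Posterior mean ≈ 0.771; posterior SD ≈ 0.170

Prior precision 1/τ₀² = 1/0.88² = 1.29132; data precision n/σ² = 14/0.65² = 33.1361.
Posterior precision = 1.29132 + 33.1361 = 34.4274, giving posterior SD = 1/√34.4274 = 0.170.
Posterior mean = (1.29132·0.02 + 33.1361·0.8) / 34.4274 = 0.771.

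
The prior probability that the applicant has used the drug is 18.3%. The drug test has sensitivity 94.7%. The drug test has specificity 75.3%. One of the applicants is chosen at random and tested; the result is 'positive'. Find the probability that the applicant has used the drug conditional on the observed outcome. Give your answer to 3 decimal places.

P(H | E) ≈ 0.462

Write H for 'the applicant has used the drug'. Prior odds H:¬H = 0.183/0.817 = 0.22399. For the 'positive' outcome, the likelihood ratio is 0.947/0.247 = 3.8340.
Posterior odds = 0.22399 × 3.8340 = 0.85878, so P(H|E) = 0.85878/(1+0.85878) = 0.462.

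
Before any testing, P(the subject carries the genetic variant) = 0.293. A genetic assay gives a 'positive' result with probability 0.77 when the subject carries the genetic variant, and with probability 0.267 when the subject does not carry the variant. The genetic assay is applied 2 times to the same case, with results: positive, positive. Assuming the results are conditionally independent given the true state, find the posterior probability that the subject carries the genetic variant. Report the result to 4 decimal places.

Posterior P(H) ≈ 0.7751

Let H be the event that the subject carries the genetic variant; start with P(H) = 0.293. P('positive'|H) = 0.77, P('positive'|¬H) = 0.267.
Update on result 1 ('positive'): P(H) ← 0.77·0.2930 / (0.77·0.2930 + 0.267·0.7070) = 0.22561/0.41438 = 0.5445.
Update on result 2 ('positive'): P(H) ← 0.77·0.5445 / (0.77·0.5445 + 0.267·0.4555) = 0.41923/0.54086 = 0.7751.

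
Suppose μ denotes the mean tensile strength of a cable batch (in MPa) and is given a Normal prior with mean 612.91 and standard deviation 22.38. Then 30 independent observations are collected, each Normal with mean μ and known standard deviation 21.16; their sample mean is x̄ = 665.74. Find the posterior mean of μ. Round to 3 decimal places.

With known σ, the Normal prior is conjugate. Weight on the data is w = (n/σ²)/(n/σ² + 1/τ₀²) = 0.0670023/(0.0670023+0.00199655) = 0.97106.
Posterior mean = w·x̄ + (1−w)·μ₀ = 0.97106·665.74 + 0.028936·612.91 = 664.211.

Posterior mean ≈ 664.211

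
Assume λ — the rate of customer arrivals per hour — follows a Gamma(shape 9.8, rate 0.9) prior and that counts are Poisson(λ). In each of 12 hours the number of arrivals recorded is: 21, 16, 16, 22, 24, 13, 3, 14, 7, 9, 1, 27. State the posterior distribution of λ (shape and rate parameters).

Total count ∑xᵢ = 173 over n = 12 hours.
Gamma is conjugate to the Poisson likelihood: posterior is Gamma(shape = 9.8+173 = 182.8, rate = 0.9+12 = 12.9).

Posterior: Gamma(shape=182.8, rate=12.9)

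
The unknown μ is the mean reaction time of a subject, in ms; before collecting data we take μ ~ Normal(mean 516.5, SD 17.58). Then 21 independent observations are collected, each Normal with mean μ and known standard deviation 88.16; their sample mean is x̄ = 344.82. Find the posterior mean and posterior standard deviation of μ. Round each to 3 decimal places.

Prior precision 1/τ₀² = 1/17.58² = 0.00323566; data precision n/σ² = 21/88.16² = 0.00270194.
Posterior precision = 0.00323566 + 0.00270194 = 0.00593760, giving posterior SD = 1/√0.00593760 = 12.978.
Posterior mean = (0.00323566·516.5 + 0.00270194·344.82) / 0.00593760 = 438.376.

Posterior mean ≈ 438.376; posterior SD ≈ 12.978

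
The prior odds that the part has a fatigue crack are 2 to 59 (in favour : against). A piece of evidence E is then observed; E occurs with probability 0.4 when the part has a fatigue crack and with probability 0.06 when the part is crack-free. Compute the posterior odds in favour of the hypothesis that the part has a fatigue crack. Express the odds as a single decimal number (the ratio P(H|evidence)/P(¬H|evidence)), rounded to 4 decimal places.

Prior odds = 2/59 = 0.033898.
Likelihood ratio for E = 0.4/0.06 = 6.6667.
Posterior odds = prior odds × LR = 0.22599.

Posterior odds ≈ 0.2260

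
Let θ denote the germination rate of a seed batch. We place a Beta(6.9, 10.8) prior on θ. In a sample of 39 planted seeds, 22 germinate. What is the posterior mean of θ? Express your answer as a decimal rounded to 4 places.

Posterior mean ≈ 0.5097

The binomial likelihood is conjugate to the Beta prior: with 22 successes and 17 failures, the posterior is Beta(6.9+22, 10.8+17) = Beta(28.9, 27.8).
Posterior mean = α/(α+β) = 28.9/56.7 = 0.5097.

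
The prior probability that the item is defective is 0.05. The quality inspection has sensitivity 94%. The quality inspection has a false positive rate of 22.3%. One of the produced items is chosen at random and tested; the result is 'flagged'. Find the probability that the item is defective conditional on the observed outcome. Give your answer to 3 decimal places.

P(H | E) ≈ 0.182

Let H be the event that the item is defective. P(H) = 0.05, so P(¬H) = 0.95. With E the 'flagged' result, P(E|H) = 0.94 and P(E|¬H) = 0.223.
P(E) = 0.94·0.05 + 0.223·0.95 = 0.047000 + 0.21185 = 0.25885.
By Bayes' theorem, P(H|E) = 0.047000 / 0.25885 = 0.182.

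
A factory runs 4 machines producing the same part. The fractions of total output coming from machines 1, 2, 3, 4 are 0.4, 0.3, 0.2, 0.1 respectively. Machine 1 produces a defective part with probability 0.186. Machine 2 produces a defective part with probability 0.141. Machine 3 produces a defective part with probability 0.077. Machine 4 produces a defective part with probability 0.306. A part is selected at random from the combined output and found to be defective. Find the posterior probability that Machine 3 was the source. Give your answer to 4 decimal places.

P(defective|M1) = 0.186; P(defective|M2) = 0.141; P(defective|M3) = 0.077; P(defective|M4) = 0.306.
Prior × likelihood for each source: 0.4·0.186=0.07440, 0.3·0.141=0.04230, 0.2·0.077=0.01540, 0.1·0.306=0.03060. Summing gives P(defective) = 0.16270.
P(Machine 3 | defective) = 0.01540 / 0.16270 = 0.0947.

Posterior probability ≈ 0.0947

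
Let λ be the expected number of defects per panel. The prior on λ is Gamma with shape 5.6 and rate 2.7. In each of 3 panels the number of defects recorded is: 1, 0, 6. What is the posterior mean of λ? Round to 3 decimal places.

The Poisson likelihood adds the total count to the shape and the number of exposure periods to the rate. Here ∑xᵢ = 7 and n = 3, so shape 5.6→12.6 and rate 2.7→5.7.
E[λ | data] = 12.6/5.7 = 2.211.

Posterior mean ≈ 2.211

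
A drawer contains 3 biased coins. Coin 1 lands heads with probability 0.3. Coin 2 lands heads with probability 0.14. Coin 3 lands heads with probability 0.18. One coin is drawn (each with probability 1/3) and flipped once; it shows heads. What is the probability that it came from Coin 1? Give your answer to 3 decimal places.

Tabulate prior·likelihood by source: [1] prior 0.333333, lik 0.3, product 0.1000; [2] prior 0.333333, lik 0.14, product 0.04667; [3] prior 0.333333, lik 0.18, product 0.06000.
Normalizing constant = 0.20667; the posterior for Coin 1 is its product over the sum, 0.1000/0.20667 = 0.484.

Posterior probability ≈ 0.484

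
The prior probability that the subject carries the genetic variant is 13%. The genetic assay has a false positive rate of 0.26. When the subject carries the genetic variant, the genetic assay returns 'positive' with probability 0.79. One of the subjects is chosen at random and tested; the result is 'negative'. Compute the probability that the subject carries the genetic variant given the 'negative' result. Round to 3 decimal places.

P(H | E) ≈ 0.041

Write H for 'the subject carries the genetic variant'. Prior odds H:¬H = 0.13/0.87 = 0.14943. For the 'negative' outcome, the likelihood ratio is 0.21/0.74 = 0.28378.
Posterior odds = 0.14943 × 0.28378 = 0.042404, so P(H|E) = 0.042404/(1+0.042404) = 0.041.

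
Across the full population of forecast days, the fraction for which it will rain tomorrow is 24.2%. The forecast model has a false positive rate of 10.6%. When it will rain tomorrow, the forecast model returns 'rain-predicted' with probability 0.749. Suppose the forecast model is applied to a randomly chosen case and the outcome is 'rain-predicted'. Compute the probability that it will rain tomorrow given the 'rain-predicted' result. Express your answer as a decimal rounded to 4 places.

P(H | E) ≈ 0.6929

Let H be the event that it will rain tomorrow. P(H) = 0.242, so P(¬H) = 0.758. With E the 'rain-predicted' result, P(E|H) = 0.749 and P(E|¬H) = 0.106.
P(E) = 0.749·0.242 + 0.106·0.758 = 0.18126 + 0.080348 = 0.26161.
By Bayes' theorem, P(H|E) = 0.18126 / 0.26161 = 0.6929.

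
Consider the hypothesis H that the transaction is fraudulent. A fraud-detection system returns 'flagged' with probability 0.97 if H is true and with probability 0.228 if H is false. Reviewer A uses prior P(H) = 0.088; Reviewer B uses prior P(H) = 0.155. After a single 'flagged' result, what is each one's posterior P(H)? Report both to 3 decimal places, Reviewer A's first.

Reviewer A: 0.291; Reviewer B: 0.438

P('+'|H) = 0.97, P('+'|¬H) = 0.228.
Reviewer A: numerator 0.97·0.088 = 0.085360; evidence = 0.085360+0.228·0.912 = 0.29330; posterior = 0.291.
Reviewer B: numerator 0.97·0.155 = 0.15035; evidence = 0.15035+0.228·0.845 = 0.34301; posterior = 0.438.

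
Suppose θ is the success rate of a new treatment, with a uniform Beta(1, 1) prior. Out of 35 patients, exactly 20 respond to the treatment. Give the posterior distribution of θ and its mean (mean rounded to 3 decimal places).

Observing 20 successes and 15 failures updates Beta(1, 1) by adding the success and failure counts to the two shape parameters: α = 1+20 = 21, β = 1+15 = 16.
E[θ | data] = 21/(21+16) = 0.568.

Posterior: Beta(21, 16); mean ≈ 0.568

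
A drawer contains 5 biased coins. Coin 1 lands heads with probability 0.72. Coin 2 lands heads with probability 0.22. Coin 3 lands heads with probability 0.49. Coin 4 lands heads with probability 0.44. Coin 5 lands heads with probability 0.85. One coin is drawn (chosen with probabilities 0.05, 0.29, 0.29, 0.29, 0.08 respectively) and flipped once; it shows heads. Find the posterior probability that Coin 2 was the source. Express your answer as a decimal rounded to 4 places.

Posterior probability ≈ 0.1458

Tabulate prior·likelihood by source: [1] prior 0.05, lik 0.72, product 0.03600; [2] prior 0.29, lik 0.22, product 0.06380; [3] prior 0.29, lik 0.49, product 0.1421; [4] prior 0.29, lik 0.44, product 0.1276; [5] prior 0.08, lik 0.85, product 0.06800.
Normalizing constant = 0.43750; the posterior for Coin 2 is its product over the sum, 0.06380/0.43750 = 0.1458.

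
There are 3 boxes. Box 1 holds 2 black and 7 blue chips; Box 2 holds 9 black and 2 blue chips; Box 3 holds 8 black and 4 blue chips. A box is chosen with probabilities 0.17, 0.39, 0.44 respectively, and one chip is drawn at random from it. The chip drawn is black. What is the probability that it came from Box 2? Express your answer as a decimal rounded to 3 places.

Posterior probability ≈ 0.491

P(black|Box 1) = 0.2222; P(black|Box 2) = 0.8182; P(black|Box 3) = 0.6667.
Prior × likelihood for each source: 0.17·0.2222=0.03778, 0.39·0.8182=0.3191, 0.44·0.6667=0.2933. Summing gives P(black) = 0.65020.
P(Box 2 | black) = 0.3191 / 0.65020 = 0.491.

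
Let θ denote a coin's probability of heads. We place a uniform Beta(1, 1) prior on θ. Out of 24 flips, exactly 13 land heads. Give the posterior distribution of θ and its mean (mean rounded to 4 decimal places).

The binomial likelihood is conjugate to the Beta prior: with 13 successes and 11 failures, the posterior is Beta(1+13, 1+11) = Beta(14, 12).
E[θ | data] = 14/(14+12) = 0.5385.

Posterior: Beta(14, 12); mean ≈ 0.5385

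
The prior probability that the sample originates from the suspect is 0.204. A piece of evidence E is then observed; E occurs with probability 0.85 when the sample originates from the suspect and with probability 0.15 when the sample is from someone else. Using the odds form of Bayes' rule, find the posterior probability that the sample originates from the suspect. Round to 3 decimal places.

Prior odds = 0.204/(1−0.204) = 0.25628. In log-odds, ln(0.25628) = -1.3615.
Add log likelihood ratio: ln(5.6667) = 1.7346.
Posterior log-odds = 0.37312, so posterior odds = exp(0.37312) = 1.4523. Converting, P(H|E) = 1.4523/2.4523 = 0.592.

Posterior probability ≈ 0.592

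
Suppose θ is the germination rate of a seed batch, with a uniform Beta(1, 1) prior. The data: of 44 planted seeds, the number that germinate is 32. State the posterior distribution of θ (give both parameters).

Posterior: Beta(33, 13)

The binomial likelihood is conjugate to the Beta prior: with 32 successes and 12 failures, the posterior is Beta(1+32, 1+12) = Beta(33, 13).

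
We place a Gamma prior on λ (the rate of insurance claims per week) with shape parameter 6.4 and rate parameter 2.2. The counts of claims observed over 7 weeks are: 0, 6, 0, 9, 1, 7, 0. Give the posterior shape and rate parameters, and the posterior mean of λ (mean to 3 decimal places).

The Poisson likelihood adds the total count to the shape and the number of exposure periods to the rate. Here ∑xᵢ = 23 and n = 7, so shape 6.4→29.4 and rate 2.2→9.2.
Posterior mean = shape/rate = 29.4/9.2 = 3.196.

Posterior: Gamma(shape=29.4, rate=9.2); mean ≈ 3.196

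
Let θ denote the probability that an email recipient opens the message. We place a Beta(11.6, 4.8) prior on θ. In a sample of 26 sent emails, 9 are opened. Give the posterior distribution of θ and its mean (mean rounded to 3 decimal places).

The binomial likelihood is conjugate to the Beta prior: with 9 successes and 17 failures, the posterior is Beta(11.6+9, 4.8+17) = Beta(20.6, 21.8).
E[θ | data] = 20.6/(20.6+21.8) = 0.486.

Posterior: Beta(20.6, 21.8); mean ≈ 0.486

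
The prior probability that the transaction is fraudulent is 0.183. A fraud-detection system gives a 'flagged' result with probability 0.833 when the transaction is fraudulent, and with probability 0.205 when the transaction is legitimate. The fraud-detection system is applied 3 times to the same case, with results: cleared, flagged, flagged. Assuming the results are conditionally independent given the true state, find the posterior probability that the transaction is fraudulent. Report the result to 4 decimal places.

Posterior P(H) ≈ 0.4372

With H the event that the transaction is fraudulent, the joint likelihood of the observed sequence is P(data|H) = 0.167·0.833·0.833 = 0.11588 and P(data|¬H) = 0.795·0.205·0.205 = 0.033410.
Bayes: P(H|data) = 0.183·0.11588 / (0.183·0.11588 + 0.817·0.033410) = 0.021206/0.048502 = 0.4372.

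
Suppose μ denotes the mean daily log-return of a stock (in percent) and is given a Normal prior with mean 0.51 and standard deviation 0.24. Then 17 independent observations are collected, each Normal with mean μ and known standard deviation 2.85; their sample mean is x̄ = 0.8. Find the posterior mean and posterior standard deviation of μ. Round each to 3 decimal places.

With known σ, the Normal prior is conjugate. Weight on the data is w = (n/σ²)/(n/σ² + 1/τ₀²) = 2.09295/(2.09295+17.3611) = 0.10758.
Posterior mean = w·x̄ + (1−w)·μ₀ = 0.10758·0.8 + 0.89242·0.51 = 0.541. Posterior variance = 1/(2.09295+17.3611) = 0.0514031, so SD = 0.227.

Posterior mean ≈ 0.541; posterior SD ≈ 0.227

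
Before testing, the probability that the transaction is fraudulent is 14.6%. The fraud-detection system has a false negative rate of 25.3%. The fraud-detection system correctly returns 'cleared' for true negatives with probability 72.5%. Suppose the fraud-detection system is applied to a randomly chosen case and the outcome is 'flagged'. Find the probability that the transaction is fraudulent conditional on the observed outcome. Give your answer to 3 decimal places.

P(H | E) ≈ 0.317

Write H for 'the transaction is fraudulent'. Prior odds H:¬H = 0.146/0.854 = 0.17096. For the 'flagged' outcome, the likelihood ratio is 0.747/0.275 = 2.7164.
Posterior odds = 0.17096 × 2.7164 = 0.46439, so P(H|E) = 0.46439/(1+0.46439) = 0.317.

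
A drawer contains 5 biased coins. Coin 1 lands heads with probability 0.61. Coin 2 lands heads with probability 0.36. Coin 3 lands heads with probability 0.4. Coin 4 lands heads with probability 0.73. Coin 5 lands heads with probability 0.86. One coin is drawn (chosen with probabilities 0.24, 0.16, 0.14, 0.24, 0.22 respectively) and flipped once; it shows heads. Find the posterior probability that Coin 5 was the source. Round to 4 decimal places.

P(heads|C1) = 0.61; P(heads|C2) = 0.36; P(heads|C3) = 0.4; P(heads|C4) = 0.73; P(heads|C5) = 0.86.
Prior × likelihood for each source: 0.24·0.61=0.1464, 0.16·0.36=0.05760, 0.14·0.4=0.05600, 0.24·0.73=0.1752, 0.22·0.86=0.1892. Summing gives P(heads) = 0.62440.
P(Coin 5 | heads) = 0.1892 / 0.62440 = 0.3030.

Posterior probability ≈ 0.3030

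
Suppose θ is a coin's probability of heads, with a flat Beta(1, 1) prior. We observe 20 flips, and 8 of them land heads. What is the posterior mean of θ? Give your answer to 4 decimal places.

Observing 8 successes and 12 failures updates Beta(1, 1) by adding the success and failure counts to the two shape parameters: α = 1+8 = 9, β = 1+12 = 13.
E[θ | data] = 9/(9+13) = 0.4091.

Posterior mean ≈ 0.4091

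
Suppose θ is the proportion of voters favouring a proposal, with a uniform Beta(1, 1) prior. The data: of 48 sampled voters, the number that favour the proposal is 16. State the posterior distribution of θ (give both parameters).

Observing 16 successes and 32 failures updates Beta(1, 1) by adding the success and failure counts to the two shape parameters: α = 1+16 = 17, β = 1+32 = 33.

Posterior: Beta(17, 33)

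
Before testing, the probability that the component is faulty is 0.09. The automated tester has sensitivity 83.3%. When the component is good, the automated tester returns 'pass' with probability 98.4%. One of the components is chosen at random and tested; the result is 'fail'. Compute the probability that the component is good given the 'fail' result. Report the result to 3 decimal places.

Write H for 'the component is faulty'. Prior odds H:¬H = 0.09/0.91 = 0.098901. For the 'fail' outcome, the likelihood ratio is 0.833/0.016 = 52.062.
Posterior odds = 0.098901 × 52.062 = 5.1490, so P(H|E) = 5.1490/(1+5.1490) = 0.837. Then P(¬H|E) = 1 − 0.837 = 0.163.

P(¬H | E) ≈ 0.163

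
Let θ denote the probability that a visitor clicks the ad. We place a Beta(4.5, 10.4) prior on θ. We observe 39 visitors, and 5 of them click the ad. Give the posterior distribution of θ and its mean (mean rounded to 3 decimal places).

Posterior: Beta(9.5, 44.4); mean ≈ 0.176

Observing 5 successes and 34 failures updates Beta(4.5, 10.4) by adding the success and failure counts to the two shape parameters: α = 4.5+5 = 9.5, β = 10.4+34 = 44.4.
E[θ | data] = 9.5/(9.5+44.4) = 0.176.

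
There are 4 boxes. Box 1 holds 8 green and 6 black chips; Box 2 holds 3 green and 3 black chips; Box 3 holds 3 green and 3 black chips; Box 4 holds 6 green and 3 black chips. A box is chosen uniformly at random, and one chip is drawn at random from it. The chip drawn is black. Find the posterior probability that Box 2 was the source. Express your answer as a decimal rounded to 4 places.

Posterior probability ≈ 0.2838

P(black|Box 1) = 0.4286; P(black|Box 2) = 0.5; P(black|Box 3) = 0.5; P(black|Box 4) = 0.3333.
Prior × likelihood for each source: 0.25·0.4286=0.1071, 0.25·0.5=0.1250, 0.25·0.5=0.1250, 0.25·0.3333=0.08333. Summing gives P(black) = 0.44048.
P(Box 2 | black) = 0.1250 / 0.44048 = 0.2838.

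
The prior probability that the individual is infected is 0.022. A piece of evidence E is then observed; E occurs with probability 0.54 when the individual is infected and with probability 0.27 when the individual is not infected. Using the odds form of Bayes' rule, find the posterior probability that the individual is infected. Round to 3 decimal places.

Posterior probability ≈ 0.043

Prior odds = 0.022/(1−0.022) = 0.022495. In log-odds, ln(0.022495) = -3.7945.
Add log likelihood ratio: ln(2.0000) = 0.69315.
Posterior log-odds = -3.1013, so posterior odds = exp(-3.1013) = 0.044990. Converting, P(H|E) = 0.044990/1.0450 = 0.043.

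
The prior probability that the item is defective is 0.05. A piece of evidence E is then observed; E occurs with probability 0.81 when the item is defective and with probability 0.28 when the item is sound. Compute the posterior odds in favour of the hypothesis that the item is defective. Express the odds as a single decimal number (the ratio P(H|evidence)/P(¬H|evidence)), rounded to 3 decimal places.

Prior odds = 0.05/(1−0.05) = 0.052632.
Likelihood ratio for E = 0.81/0.28 = 2.8929.
Posterior odds = prior odds × LR = 0.15226.

Posterior odds ≈ 0.152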